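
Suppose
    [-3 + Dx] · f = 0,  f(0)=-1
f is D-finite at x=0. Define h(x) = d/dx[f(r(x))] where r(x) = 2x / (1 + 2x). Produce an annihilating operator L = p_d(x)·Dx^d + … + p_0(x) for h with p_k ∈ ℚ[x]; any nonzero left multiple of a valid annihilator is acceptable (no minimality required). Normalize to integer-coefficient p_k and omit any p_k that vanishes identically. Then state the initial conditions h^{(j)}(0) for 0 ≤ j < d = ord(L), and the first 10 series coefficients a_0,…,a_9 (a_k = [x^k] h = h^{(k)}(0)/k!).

f: a_k = -1, -3, -9/2, -9/2, -27/8, -81/40, -81/80, -243/560, -729/4480, -243/4480, …
Substitute x→r, Dx→(1/r')Dx; clear ⇒ L₀.
Differentiate: ansatz ord ≤ ord L₀ ⇒ L.
L = (2 - 8·x) + (-1 - 4·x - 4·x^2)·Dx  (order 1).
h: a_k = -6, -12, 36, -24, -84, 1656/5, -3288/5, 25968/35, 7668/35, -129432/35, …
ICs: h(0) = -6.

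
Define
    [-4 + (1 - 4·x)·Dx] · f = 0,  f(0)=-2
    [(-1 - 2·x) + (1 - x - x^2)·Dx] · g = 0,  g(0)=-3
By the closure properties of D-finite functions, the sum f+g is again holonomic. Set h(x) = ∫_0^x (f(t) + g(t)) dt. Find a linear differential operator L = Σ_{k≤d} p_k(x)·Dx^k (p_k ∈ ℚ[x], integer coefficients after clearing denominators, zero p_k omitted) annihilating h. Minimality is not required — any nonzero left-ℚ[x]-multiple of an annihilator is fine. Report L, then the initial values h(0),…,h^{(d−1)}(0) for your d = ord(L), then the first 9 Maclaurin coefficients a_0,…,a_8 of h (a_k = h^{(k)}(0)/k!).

f: a_k = -2, -8, -32, -128, -512, -2048, -8192, -32768, -131072, …
g: a_k = -3, -3, -6, -9, -15, -24, -39, -63, -102, …
h₀=f+g: left-lcm gives L₀, ord ≤ 2.
h=∫₀ˣh₀: take L = L₀·Dx.
L = (-16 - 72·x + 24·x^2 - 32·x^3)·Dx + (28 - 38·x - 54·x^2 + 16·x^3 - 64·x^4)·Dx^2 + (-3 + 17·x - 23·x^2 + 14·x^3 - 4·x^4 - 16·x^5)·Dx^3  (order 3).
h: a_k = 0, -5, -11/2, -38/3, -137/4, -527/5, -1036/3, -8231/7, -32831/8, …
ICs: h(0) = 0, h′(0) = -5, h′′(0) = -11.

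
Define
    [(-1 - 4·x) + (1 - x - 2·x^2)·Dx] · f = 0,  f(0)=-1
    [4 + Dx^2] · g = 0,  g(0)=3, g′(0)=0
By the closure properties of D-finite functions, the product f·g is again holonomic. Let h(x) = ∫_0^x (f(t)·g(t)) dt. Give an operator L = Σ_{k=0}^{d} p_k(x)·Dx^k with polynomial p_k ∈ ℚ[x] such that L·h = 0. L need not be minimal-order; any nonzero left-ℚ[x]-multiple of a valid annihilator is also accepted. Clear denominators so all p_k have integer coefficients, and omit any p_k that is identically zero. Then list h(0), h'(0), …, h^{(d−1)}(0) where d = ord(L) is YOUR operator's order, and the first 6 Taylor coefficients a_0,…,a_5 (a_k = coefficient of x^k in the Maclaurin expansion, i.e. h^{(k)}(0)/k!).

f: a_k = -1, -1, -3, -5, -11, -21, …
g: a_k = 3, 0, -6, 0, 2, 0, …
L₀ := L_f ⊗_s L_g (sym. prod.), ord ≤ 2.
∫: right-multiply L₀ by Dx.
L = (4·x + 8·x^2)·Dx + (2 + 8·x)·Dx^2 + (-1 + x + 2·x^2)·Dx^3  (order 3).
h: a_k = 0, -3, -3/2, -1, -9/4, -17/5, …
ICs: h(0) = 0, h′(0) = -3, h′′(0) = -3.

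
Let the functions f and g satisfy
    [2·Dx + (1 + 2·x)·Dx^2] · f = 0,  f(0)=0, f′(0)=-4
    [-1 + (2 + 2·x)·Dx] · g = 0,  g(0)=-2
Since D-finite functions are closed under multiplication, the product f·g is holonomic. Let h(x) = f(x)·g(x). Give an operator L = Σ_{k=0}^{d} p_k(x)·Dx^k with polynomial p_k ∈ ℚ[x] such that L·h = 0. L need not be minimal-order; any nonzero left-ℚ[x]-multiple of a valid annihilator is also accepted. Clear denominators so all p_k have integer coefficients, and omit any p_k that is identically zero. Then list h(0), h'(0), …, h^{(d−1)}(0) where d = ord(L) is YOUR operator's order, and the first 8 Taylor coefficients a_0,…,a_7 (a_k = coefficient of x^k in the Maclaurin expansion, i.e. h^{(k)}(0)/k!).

L = (-1 + 2·x) + (4 + 4·x)·Dx + (4 + 16·x + 20·x^2 + 8·x^3)·Dx^2  (order 2).
h: a_k = 0, 8, -4, 17/3, -55/6, 3709/240, -4267/160, 209709/4480, …
ICs: h(0) = 0, h′(0) = 8.

f: a_k = 0, -4, 4, -16/3, 8, -64/5, 64/3, -256/7, …
g: a_k = -2, -1, 1/4, -1/8, 5/64, -7/128, 21/512, -33/1024, …
Sym-product of L_f,L_g gives L₀ (≤ ord 2).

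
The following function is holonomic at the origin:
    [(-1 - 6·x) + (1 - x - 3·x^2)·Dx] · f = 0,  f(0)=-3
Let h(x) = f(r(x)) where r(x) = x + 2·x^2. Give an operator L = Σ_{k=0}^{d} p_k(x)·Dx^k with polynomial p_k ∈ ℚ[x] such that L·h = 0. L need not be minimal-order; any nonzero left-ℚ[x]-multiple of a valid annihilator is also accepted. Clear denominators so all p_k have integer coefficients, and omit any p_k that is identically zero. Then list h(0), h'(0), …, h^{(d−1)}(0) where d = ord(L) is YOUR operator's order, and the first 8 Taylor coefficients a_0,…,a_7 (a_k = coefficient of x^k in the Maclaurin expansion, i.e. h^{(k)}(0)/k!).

L = (1 + 10·x + 36·x^2 + 48·x^3) + (-1 + x + 5·x^2 + 12·x^3 + 12·x^4)·Dx  (order 1).
h: a_k = -3, -3, -18, -69, -231, -828, -3027, -10767, …
ICs: h(0) = -3.

f: a_k = -3, -3, -12, -21, -57, -120, -291, -651, …
h₀=f(r): pull back L_f along r ⇒ L₀.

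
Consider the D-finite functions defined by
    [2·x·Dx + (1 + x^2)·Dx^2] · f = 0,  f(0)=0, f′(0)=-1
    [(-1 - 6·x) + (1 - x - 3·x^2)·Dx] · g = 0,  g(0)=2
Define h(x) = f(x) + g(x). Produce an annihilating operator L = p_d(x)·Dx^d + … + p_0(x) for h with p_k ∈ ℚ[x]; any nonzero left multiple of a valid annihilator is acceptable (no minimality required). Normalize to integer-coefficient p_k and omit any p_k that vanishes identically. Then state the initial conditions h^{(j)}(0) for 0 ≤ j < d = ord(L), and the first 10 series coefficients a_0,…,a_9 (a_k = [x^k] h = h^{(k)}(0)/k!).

L = (8 - 32·x - 300·x^2 - 504·x^3 - 1134·x^4 - 162·x^6)·Dx + (-22 - 148·x - 184·x^2 - 576·x^3 - 441·x^4 - 918·x^5 - 27·x^6 - 162·x^7)·Dx^2 + (4 + 6·x + 18·x^2 - 60·x^3 - 85·x^4 - 75·x^5 - 126·x^6 - 9·x^7 - 27·x^8)·Dx^3  (order 3).
h: a_k = 2, 1, 8, 43/3, 38, 399/5, 194, 3039/7, 1016, 20861/9, …
ICs: h(0) = 2, h′(0) = 1, h′′(0) = 16.

f: a_k = 0, -1, 0, 1/3, 0, -1/5, 0, 1/7, 0, -1/9, …
g: a_k = 2, 2, 8, 14, 38, 80, 194, 434, 1016, 2318, …
Weyl lclm of L_f,L_g ⇒ L₀ (ord ≤ 3).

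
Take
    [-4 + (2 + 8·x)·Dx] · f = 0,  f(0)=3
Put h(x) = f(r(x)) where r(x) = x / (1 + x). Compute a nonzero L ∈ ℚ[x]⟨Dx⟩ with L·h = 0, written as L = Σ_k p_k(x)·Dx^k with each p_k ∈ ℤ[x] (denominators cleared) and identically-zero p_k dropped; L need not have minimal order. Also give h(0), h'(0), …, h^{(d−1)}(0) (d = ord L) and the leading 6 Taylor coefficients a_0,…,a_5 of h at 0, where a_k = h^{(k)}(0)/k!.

f: a_k = 3, 6, -6, 12, -30, 84, …
h₀=f(r): pull back L_f along r ⇒ L₀.
L = -2 + (1 + 6·x + 5·x^2)·Dx  (order 1).
h: a_k = 3, 6, -12, 30, -90, 306, …
ICs: h(0) = 3.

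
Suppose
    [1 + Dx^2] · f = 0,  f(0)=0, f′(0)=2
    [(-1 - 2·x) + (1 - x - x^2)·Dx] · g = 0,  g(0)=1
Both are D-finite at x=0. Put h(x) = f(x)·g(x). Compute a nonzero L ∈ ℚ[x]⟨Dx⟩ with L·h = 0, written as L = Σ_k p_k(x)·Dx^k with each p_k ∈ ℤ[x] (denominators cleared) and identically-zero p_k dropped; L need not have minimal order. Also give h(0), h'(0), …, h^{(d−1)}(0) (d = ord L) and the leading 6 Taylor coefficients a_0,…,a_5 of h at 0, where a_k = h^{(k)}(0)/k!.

f: a_k = 0, 2, 0, -1/3, 0, 1/60, …
g: a_k = 1, 1, 2, 3, 5, 8, …
L₀ := L_f ⊗_s L_g (sym. prod.), ord ≤ 2.
L = (1 + x + x^2) + (2 + 4·x)·Dx + (-1 + x + x^2)·Dx^2  (order 2).
h: a_k = 0, 2, 2, 11/3, 17/3, 187/20, …
ICs: h(0) = 0, h′(0) = 2.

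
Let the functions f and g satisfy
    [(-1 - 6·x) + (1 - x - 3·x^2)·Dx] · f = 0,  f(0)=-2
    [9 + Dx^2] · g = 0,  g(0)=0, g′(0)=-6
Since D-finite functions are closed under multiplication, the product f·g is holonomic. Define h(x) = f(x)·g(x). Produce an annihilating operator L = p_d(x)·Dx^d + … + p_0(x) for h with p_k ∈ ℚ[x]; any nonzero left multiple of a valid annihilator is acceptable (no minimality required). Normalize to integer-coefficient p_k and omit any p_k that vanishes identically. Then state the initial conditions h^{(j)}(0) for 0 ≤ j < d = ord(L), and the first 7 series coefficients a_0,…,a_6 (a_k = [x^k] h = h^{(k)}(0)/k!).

f: a_k = -2, -2, -8, -14, -38, -80, -194, …
g: a_k = 0, -6, 0, 9, 0, -81/20, 0, …
Product ⇒ symmetric product L₀, ord ≤ 2.
L = (-3 + 9·x + 27·x^2) + (2 + 12·x)·Dx + (-1 + x + 3·x^2)·Dx^2  (order 2).
h: a_k = 0, 12, 12, 30, 66, 1641/10, 3621/10, …
ICs: h(0) = 0, h′(0) = 12.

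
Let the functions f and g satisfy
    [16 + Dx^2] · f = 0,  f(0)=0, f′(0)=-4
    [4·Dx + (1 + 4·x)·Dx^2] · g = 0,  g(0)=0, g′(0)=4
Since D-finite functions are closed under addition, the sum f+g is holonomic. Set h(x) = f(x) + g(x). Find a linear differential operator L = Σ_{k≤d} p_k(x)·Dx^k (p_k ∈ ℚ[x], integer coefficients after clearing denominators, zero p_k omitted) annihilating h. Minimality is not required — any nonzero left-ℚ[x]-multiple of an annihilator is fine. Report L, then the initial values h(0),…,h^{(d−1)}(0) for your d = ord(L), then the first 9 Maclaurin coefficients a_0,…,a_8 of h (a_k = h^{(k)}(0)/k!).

L = (448 + 512·x + 1024·x^2)·Dx + (48 + 320·x + 768·x^2 + 1024·x^3)·Dx^2 + (28 + 32·x + 64·x^2)·Dx^3 + (3 + 20·x + 48·x^2 + 64·x^3)·Dx^4  (order 4).
h: a_k = 0, 0, -8, 32, -64, 2944/15, -2048/3, 105472/45, -8192, …
ICs: h(0) = 0, h′(0) = 0, h′′(0) = -16, h′′′(0) = 192.

f: a_k = 0, -4, 0, 32/3, 0, -128/15, 0, 1024/315, 0, …
g: a_k = 0, 4, -8, 64/3, -64, 1024/5, -2048/3, 16384/7, -8192, …
Sum ⇒ L₀ = lclm(L_f,L_g) in ℚ(x)⟨Dx⟩.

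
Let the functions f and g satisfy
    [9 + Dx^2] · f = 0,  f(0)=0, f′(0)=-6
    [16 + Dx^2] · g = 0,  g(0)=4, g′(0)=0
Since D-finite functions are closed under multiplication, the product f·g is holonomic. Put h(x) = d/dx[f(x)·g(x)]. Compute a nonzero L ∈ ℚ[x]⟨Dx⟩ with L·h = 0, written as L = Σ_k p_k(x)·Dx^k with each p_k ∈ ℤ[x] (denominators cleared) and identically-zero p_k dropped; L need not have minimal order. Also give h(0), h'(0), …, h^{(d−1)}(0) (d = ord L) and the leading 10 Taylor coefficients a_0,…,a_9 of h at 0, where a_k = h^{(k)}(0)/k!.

f: a_k = 0, -6, 0, 9, 0, -81/20, 0, 243/280, 0, -243/2240, …
g: a_k = 4, 0, -32, 0, 128/3, 0, -1024/45, 0, 2048/315, 0, …
Sym-product of L_f,L_g gives L₀ (≤ ord 4).
h₀' ⇒ L via d/dx closure of L₀.
L = 49 + 50·Dx^2 + Dx^4  (order 4).
h: a_k = -24, 0, 684, 0, -2801, 0, 137257/30, 0, -2241867/560, 0, …
ICs: h(0) = -24, h′(0) = 0, h′′(0) = 1368, h′′′(0) = 0.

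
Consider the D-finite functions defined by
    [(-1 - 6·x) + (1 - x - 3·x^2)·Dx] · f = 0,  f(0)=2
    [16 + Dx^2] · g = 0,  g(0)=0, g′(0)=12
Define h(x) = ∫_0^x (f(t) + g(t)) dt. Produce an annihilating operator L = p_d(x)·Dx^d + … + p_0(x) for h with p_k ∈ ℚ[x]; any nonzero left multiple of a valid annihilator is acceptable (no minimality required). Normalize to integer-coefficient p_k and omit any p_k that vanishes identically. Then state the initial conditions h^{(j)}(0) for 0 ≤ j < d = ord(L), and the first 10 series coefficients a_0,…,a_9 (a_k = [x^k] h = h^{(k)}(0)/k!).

L = (464 + 2816·x + 416·x^2 + 2112·x^3 + 5760·x^4 + 6912·x^5)·Dx + (-192 + 304·x + 672·x^2 - 1312·x^3 - 1008·x^4 + 3456·x^5 + 3456·x^6)·Dx^2 + (29 + 176·x + 26·x^2 + 132·x^3 + 360·x^4 + 432·x^5)·Dx^3 + (-12 + 19·x + 42·x^2 - 82·x^3 - 63·x^4 + 216·x^5 + 216·x^6)·Dx^4  (order 4).
h: a_k = 0, 2, 7, 8/3, -9/2, 38/5, 88/5, 194/7, 22273/420, 1016/9, …
ICs: h(0) = 0, h′(0) = 2, h′′(0) = 14, h′′′(0) = 16.

f: a_k = 2, 2, 8, 14, 38, 80, 194, 434, 1016, 2318, …
g: a_k = 0, 12, 0, -32, 0, 128/5, 0, -1024/105, 0, 2048/945, …
Weyl lclm of L_f,L_g ⇒ L₀ (ord ≤ 3).
∫: right-multiply L₀ by Dx.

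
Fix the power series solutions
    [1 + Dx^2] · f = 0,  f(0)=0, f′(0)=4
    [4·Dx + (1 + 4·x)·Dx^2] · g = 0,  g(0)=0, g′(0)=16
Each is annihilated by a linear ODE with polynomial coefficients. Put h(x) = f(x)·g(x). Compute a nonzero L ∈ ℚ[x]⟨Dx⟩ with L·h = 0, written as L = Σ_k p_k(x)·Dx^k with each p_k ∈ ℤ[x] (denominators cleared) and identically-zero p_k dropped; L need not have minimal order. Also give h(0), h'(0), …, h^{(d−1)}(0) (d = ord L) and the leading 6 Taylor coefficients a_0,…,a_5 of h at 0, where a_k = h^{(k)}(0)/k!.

f: a_k = 0, 4, 0, -2/3, 0, 1/30, …
g: a_k = 0, 16, -32, 256/3, -256, 4096/5, …
h₀=f·g: eliminate ⇒ L₀, order ≤ 2·2.
L = (-147 - 144·x - 224·x^2 + 256·x^3 + 256·x^4) + (-56 - 160·x + 384·x^2 + 512·x^3)·Dx + (-150 - 160·x - 192·x^2 + 512·x^3 + 512·x^4)·Dx^2 + (-56 - 160·x + 384·x^2 + 512·x^3)·Dx^3 + (-3 - 16·x + 32·x^2 + 256·x^3 + 256·x^4)·Dx^4  (order 4).
h: a_k = 0, 0, 64, -128, 992/3, -3008/3, …
ICs: h(0) = 0, h′(0) = 0, h′′(0) = 128, h′′′(0) = -768.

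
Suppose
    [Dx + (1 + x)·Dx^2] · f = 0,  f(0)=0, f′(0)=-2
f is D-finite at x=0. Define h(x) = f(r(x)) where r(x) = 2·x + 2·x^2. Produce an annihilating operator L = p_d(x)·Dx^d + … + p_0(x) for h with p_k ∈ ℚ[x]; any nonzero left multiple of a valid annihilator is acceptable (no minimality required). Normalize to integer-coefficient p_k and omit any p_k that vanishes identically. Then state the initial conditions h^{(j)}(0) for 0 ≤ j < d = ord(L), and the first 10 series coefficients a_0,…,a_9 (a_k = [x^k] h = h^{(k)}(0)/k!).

L = (4·x + 4·x^2)·Dx + (1 + 4·x + 6·x^2 + 4·x^3)·Dx^2  (order 2).
h: a_k = 0, -4, 0, 8/3, -4, 16/5, 0, -32/7, 8, -64/9, …
ICs: h(0) = 0, h′(0) = -4.

f: a_k = 0, -2, 1, -2/3, 1/2, -2/5, 1/3, -2/7, 1/4, -2/9, …
L₀ from L_f via x↦r, Dx↦r'^{-1}Dx.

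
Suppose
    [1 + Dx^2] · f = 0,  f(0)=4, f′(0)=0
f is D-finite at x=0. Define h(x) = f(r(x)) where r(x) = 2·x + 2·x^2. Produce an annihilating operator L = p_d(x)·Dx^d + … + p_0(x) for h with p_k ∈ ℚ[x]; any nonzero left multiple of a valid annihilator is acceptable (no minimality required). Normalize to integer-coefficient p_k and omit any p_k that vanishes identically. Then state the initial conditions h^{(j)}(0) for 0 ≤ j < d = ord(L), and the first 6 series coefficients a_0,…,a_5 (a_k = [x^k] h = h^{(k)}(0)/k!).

f: a_k = 4, 0, -2, 0, 1/6, 0, …
h₀=f(r): pull back L_f along r ⇒ L₀.
L = (4 + 24·x + 48·x^2 + 32·x^3) - 2·Dx + (1 + 2·x)·Dx^2  (order 2).
h: a_k = 4, 0, -8, -16, -16/3, 32/3, …
ICs: h(0) = 4, h′(0) = 0.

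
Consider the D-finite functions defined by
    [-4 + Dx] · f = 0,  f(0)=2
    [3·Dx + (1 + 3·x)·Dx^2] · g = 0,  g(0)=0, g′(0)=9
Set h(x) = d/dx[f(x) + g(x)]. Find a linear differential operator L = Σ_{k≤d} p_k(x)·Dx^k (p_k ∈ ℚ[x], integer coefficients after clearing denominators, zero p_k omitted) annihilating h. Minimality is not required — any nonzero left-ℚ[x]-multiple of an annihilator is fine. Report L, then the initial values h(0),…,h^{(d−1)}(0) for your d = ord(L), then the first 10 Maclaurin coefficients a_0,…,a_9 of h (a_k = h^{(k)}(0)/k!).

f: a_k = 2, 8, 16, 64/3, 64/3, 256/15, 512/45, 2048/315, 1024/315, 4096/2835, …
g: a_k = 0, 9, -27/2, 27, -243/4, 729/5, -729/2, 6561/7, -19683/8, 6561, …
Weyl lclm of L_f,L_g ⇒ L₀ (ord ≤ 3).
Derive L from L₀ (diff closure).
L = (-120 - 144·x) + (2 - 96·x - 144·x^2)·Dx + (7 + 33·x + 36·x^2)·Dx^2  (order 2).
h: a_k = 17, 5, 145, -473/3, 2443/3, -31781/15, 297293/45, -6191953/315, 18604531/315, -502195361/2835, …
ICs: h(0) = 17, h′(0) = 5.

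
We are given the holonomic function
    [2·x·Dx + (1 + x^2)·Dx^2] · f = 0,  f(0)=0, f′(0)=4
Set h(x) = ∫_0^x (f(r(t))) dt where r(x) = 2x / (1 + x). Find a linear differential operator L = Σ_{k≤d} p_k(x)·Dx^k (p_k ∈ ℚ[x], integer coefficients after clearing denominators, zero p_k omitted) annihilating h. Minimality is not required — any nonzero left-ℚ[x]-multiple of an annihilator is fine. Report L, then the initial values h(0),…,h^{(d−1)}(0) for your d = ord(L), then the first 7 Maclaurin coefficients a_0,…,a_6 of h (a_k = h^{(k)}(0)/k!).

f: a_k = 0, 4, 0, -4/3, 0, 4/5, 0, …
f∘r: x↦r, Dx↦Dx/r' in L_f ⇒ L₀.
h=∫₀ˣh₀: take L = L₀·Dx.
L = (2 + 10·x)·Dx^2 + (1 + 2·x + 5·x^2)·Dx^3  (order 3).
h: a_k = 0, 0, 4, -8/3, -2/3, 24/5, -76/15, …
ICs: h(0) = 0, h′(0) = 0, h′′(0) = 8.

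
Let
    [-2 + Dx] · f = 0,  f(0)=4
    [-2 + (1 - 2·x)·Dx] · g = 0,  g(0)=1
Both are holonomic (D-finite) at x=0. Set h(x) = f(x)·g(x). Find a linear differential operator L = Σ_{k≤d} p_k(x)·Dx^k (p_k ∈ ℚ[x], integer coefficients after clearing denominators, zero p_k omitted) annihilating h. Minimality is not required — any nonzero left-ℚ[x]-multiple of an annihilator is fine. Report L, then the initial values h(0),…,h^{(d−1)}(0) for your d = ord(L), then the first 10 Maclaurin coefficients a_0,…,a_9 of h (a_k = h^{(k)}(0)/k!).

L = (4 - 4·x) + (-1 + 2·x)·Dx  (order 1).
h: a_k = 4, 16, 40, 256/3, 520/3, 5216/15, 31312/45, 87680/63, 876808/315, 3156512/567, …
ICs: h(0) = 4.

f: a_k = 4, 8, 8, 16/3, 8/3, 16/15, 16/45, 32/315, 8/315, 16/2835, …
g: a_k = 1, 2, 4, 8, 16, 32, 64, 128, 256, 512, …
h₀=f·g: eliminate ⇒ L₀, order ≤ 1·1.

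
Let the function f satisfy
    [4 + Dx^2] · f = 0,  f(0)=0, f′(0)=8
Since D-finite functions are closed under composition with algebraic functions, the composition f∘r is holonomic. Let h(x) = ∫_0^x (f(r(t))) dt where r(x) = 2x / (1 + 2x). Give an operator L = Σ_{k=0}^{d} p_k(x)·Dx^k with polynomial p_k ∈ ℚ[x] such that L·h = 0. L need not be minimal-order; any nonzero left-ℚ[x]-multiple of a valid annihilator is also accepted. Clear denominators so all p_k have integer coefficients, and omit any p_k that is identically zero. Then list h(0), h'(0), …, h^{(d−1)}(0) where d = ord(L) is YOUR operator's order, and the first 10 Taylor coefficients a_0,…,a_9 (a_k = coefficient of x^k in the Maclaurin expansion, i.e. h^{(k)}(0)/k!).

f: a_k = 0, 8, 0, -16/3, 0, 16/15, 0, -32/315, 0, 16/2835, …
L₀ from L_f via x↦r, Dx↦r'^{-1}Dx.
∫: right-multiply L₀ by Dx.
L = 16·Dx + (4 + 24·x + 48·x^2 + 32·x^3)·Dx^2 + (1 + 8·x + 24·x^2 + 32·x^3 + 16·x^4)·Dx^3  (order 3).
h: a_k = 0, 0, 8, -32/3, 16/3, 128/5, -5504/45, 2560/7, -282752/315, 776192/405, …
ICs: h(0) = 0, h′(0) = 0, h′′(0) = 16.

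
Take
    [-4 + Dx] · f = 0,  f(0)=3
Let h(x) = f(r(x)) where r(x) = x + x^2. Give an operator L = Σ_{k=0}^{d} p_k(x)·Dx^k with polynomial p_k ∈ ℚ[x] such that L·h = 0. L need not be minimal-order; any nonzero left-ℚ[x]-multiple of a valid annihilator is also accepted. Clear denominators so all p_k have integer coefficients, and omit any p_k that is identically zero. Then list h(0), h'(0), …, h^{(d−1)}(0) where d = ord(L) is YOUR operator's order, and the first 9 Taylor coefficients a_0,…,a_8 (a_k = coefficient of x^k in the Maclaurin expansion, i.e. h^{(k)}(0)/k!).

f: a_k = 3, 12, 24, 32, 32, 128/5, 256/15, 1024/105, 512/105, …
L₀ from L_f via x↦r, Dx↦r'^{-1}Dx.
L = (-4 - 8·x) + Dx  (order 1).
h: a_k = 3, 12, 36, 80, 152, 1248/5, 5536/15, 52096/105, 4320/7, …
ICs: h(0) = 3.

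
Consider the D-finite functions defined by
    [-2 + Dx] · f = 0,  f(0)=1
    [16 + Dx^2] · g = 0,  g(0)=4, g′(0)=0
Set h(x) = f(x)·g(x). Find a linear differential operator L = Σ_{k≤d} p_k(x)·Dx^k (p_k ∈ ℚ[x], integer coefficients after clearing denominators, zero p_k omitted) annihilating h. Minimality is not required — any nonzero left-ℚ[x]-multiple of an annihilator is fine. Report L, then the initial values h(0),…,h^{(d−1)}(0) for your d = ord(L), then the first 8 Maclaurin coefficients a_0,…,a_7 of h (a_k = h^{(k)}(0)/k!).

L = 20 - 4·Dx + Dx^2  (order 2).
h: a_k = 4, 8, -24, -176/3, -56/3, 656/15, 208/5, 928/315, …
ICs: h(0) = 4, h′(0) = 8.

f: a_k = 1, 2, 2, 4/3, 2/3, 4/15, 4/45, 8/315, …
g: a_k = 4, 0, -32, 0, 128/3, 0, -1024/45, 0, …
L₀ := L_f ⊗_s L_g (sym. prod.), ord ≤ 2.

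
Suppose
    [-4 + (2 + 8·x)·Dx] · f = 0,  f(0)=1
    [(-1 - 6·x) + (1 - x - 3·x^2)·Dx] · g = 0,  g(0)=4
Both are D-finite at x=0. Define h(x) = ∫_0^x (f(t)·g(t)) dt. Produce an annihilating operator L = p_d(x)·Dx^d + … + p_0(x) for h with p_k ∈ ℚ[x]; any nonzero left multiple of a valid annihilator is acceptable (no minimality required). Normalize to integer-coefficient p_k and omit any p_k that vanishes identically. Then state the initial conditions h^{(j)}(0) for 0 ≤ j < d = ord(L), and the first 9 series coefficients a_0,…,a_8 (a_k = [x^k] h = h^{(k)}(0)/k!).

f: a_k = 1, 2, -2, 4, -10, 28, -84, 264, -858, …
g: a_k = 4, 4, 16, 28, 76, 160, 388, 868, 2032, …
f·g: L₀ = L_f ⊗_s L_g, ord ≤ 1·1.
h=∫h₀ ⇒ L = L₀·Dx.
L = (3 + 8·x + 18·x^2)·Dx + (-1 - 3·x + 7·x^2 + 12·x^3)·Dx^2  (order 2).
h: a_k = 0, 4, 6, 16/3, 17, 76/5, 196/3, 284/7, 629/2, …
ICs: h(0) = 0, h′(0) = 4.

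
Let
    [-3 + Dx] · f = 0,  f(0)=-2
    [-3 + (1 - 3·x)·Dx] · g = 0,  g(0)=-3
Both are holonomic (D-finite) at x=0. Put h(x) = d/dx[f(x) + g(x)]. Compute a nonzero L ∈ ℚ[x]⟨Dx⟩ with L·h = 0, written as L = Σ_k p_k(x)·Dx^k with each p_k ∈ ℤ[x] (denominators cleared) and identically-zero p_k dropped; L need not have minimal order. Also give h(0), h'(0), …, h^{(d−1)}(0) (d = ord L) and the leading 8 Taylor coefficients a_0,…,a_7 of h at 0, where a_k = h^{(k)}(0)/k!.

f: a_k = -2, -6, -9, -9, -27/4, -81/20, -81/40, -243/280, …
g: a_k = -3, -9, -27, -81, -243, -729, -2187, -6561, …
f+g: L₀ = lclm(L_f,L_g), ord ≤ 1+1.
Derive L from L₀ (diff closure).
L = (36 + 54·x) + (-15 - 18·x + 27·x^2)·Dx + (1 - 9·x^2)·Dx^2  (order 2).
h: a_k = -15, -72, -270, -999, -14661/4, -262683/20, -1837323/40, -44090649/280, …
ICs: h(0) = -15, h′(0) = -72.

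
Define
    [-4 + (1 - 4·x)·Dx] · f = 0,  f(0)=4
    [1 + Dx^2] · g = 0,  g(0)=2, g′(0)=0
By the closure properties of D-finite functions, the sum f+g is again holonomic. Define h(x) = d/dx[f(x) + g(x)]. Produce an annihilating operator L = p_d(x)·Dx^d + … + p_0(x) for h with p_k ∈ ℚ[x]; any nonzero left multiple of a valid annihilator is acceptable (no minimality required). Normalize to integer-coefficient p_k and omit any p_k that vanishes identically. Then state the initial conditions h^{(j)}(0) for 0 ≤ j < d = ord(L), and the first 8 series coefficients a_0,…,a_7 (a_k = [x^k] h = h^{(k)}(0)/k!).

f: a_k = 4, 16, 64, 256, 1024, 4096, 16384, 65536, …
g: a_k = 2, 0, -1, 0, 1/12, 0, -1/360, 0, …
h₀=f+g: left-lcm gives L₀, ord ≤ 3.
Differentiate: ansatz ord ≤ ord L₀ ⇒ L.
L = (1544 - 64·x + 128·x^2) + (-97 + 396·x - 48·x^2 + 64·x^3)·Dx + (1544 - 64·x + 128·x^2)·Dx^2 + (-97 + 396·x - 48·x^2 + 64·x^3)·Dx^3  (order 3).
h: a_k = 16, 126, 768, 12289/3, 20480, 5898239/60, 458752, 5284823041/2520, …
ICs: h(0) = 16, h′(0) = 126, h′′(0) = 1536.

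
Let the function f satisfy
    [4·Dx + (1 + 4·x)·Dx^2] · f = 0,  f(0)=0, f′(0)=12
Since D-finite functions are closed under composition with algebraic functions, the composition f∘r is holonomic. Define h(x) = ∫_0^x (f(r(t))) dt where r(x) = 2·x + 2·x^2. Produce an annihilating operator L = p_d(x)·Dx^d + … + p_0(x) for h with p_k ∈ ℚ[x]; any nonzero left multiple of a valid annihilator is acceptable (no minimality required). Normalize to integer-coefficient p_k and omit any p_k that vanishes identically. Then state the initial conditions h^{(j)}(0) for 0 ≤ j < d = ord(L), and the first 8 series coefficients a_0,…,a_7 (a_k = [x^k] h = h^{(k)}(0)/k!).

f: a_k = 0, 12, -24, 64, -192, 3072/5, -2048, 49152/7, …
Substitute x→r, Dx→(1/r')Dx; clear ⇒ L₀.
∫: right-multiply L₀ by Dx.
L = (6 + 16·x + 16·x^2)·Dx^2 + (1 + 10·x + 24·x^2 + 16·x^3)·Dx^3  (order 3).
h: a_k = 0, 0, 12, -24, 80, -1632/5, 7424/5, -50688/7, …
ICs: h(0) = 0, h′(0) = 0, h′′(0) = 24.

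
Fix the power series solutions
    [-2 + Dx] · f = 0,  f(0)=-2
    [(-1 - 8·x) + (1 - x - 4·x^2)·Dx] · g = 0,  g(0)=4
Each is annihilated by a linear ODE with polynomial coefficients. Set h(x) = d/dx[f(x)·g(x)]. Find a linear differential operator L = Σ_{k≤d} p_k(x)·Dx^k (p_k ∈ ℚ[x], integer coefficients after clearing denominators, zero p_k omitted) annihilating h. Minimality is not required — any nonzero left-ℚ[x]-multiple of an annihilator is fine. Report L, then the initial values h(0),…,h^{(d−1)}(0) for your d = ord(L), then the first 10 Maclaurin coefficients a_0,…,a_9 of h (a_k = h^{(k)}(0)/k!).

f: a_k = -2, -4, -4, -8/3, -4/3, -8/15, -8/45, -16/315, -4/315, -8/2835, …
g: a_k = 4, 4, 20, 36, 116, 260, 724, 1764, 4660, 11716, …
h₀=f·g: eliminate ⇒ L₀, order ≤ 1·1.
h₀' ⇒ L via d/dx closure of L₀.
L = (18 + 44·x + 20·x^2 - 96·x^3 + 64·x^4) + (-3 - 3·x + 26·x^2 + 16·x^3 - 32·x^4)·Dx  (order 1).
h: a_k = -24, -144, -536, -1888, -5944, -276976/15, -274152/5, -16920128/105, -145930712/315, -1247841488/945, …
ICs: h(0) = -24.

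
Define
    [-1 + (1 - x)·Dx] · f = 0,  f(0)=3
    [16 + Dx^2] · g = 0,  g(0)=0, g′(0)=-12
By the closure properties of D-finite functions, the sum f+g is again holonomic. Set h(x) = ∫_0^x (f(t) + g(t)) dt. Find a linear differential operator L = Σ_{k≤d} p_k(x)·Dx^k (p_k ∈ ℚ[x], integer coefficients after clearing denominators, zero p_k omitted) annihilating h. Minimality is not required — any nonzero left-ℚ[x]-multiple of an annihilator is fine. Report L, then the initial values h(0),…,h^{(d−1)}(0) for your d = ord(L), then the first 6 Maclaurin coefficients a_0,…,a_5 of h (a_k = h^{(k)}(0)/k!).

L = (176 - 256·x + 128·x^2)·Dx + (-144 + 400·x - 384·x^2 + 128·x^3)·Dx^2 + (11 - 16·x + 8·x^2)·Dx^3 + (-9 + 25·x - 24·x^2 + 8·x^3)·Dx^4  (order 4).
h: a_k = 0, 3, -9/2, 1, 35/4, 3/5, …
ICs: h(0) = 0, h′(0) = 3, h′′(0) = -9, h′′′(0) = 6.

f: a_k = 3, 3, 3, 3, 3, 3, …
g: a_k = 0, -12, 0, 32, 0, -128/5, …
L₀ := lclm(L_f,L_g); ord L₀ ≤ 1+2.
Integrate: L := L₀·Dx.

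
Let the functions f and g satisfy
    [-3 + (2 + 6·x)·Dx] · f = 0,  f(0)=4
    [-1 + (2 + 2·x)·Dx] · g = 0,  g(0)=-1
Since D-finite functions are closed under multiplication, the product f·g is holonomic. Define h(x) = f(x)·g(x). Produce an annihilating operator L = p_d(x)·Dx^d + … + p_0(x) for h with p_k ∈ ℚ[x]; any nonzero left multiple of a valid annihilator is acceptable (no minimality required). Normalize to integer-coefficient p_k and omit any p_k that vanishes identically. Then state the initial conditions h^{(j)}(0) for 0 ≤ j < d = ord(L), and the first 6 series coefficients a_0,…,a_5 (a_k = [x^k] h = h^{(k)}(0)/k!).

f: a_k = 4, 6, -9/2, 27/4, -405/32, 1701/64, …
g: a_k = -1, -1/2, 1/8, -1/16, 5/128, -7/256, …
L₀ := L_f ⊗_s L_g (sym. prod.), ord ≤ 1.
L = (-2 - 3·x) + (1 + 4·x + 3·x^2)·Dx  (order 1).
h: a_k = -4, -8, 2, -4, 17/2, -19, …
ICs: h(0) = -4.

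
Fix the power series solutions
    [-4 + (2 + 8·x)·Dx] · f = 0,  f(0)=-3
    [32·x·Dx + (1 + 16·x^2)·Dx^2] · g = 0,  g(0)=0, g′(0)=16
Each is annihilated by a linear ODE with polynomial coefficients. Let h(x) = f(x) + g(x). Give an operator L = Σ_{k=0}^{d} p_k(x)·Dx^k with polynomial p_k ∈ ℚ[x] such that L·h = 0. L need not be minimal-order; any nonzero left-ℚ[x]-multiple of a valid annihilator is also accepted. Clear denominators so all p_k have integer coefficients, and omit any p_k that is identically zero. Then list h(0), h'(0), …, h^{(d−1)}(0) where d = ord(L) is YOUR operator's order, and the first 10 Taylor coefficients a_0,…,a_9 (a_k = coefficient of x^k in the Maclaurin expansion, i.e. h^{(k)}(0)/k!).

f: a_k = -3, -6, 6, -12, 30, -84, 252, -792, 2574, -8580, …
g: a_k = 0, 16, 0, -256/3, 0, 4096/5, 0, -65536/7, 0, 1048576/9, …
f+g: L₀ = lclm(L_f,L_g), ord ≤ 1+2.
L = (-32 - 320·x + 1536·x^2 + 3072·x^3)·Dx + (-22 - 128·x + 320·x^2 + 6144·x^3 + 10752·x^4)·Dx^2 + (-1 + 12·x + 96·x^2 + 384·x^3 + 1792·x^4 + 3072·x^5)·Dx^3  (order 3).
h: a_k = -3, 10, 6, -292/3, 30, 3676/5, 252, -71080/7, 2574, 971356/9, …
ICs: h(0) = -3, h′(0) = 10, h′′(0) = 12.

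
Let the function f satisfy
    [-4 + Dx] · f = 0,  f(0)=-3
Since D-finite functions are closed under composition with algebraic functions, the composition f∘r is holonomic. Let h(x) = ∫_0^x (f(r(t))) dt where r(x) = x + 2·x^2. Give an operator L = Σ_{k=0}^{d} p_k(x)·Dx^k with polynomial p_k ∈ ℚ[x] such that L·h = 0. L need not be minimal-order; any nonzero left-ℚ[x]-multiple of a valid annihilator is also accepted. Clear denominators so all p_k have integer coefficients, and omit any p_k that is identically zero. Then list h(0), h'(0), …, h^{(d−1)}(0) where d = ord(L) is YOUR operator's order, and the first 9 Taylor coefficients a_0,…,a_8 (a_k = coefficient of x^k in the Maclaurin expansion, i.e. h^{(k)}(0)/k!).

L = (-4 - 16·x)·Dx + Dx^2  (order 2).
h: a_k = 0, -3, -6, -16, -32, -64, -1664/15, -19456/105, -29696/105, …
ICs: h(0) = 0, h′(0) = -3.

f: a_k = -3, -12, -24, -32, -32, -128/5, -256/15, -1024/105, -512/105, …
h₀=f(r): pull back L_f along r ⇒ L₀.
h=∫h₀ ⇒ L = L₀·Dx.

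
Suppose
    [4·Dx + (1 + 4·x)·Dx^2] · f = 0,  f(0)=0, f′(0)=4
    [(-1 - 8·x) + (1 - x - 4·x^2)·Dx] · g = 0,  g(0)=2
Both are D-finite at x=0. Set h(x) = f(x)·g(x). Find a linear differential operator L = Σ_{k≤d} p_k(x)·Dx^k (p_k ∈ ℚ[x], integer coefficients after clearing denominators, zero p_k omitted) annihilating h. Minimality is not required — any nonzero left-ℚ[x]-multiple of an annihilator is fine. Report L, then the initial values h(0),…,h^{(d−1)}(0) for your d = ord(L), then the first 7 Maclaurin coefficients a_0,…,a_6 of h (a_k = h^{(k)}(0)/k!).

L = (12 + 64·x) + (-2 + 28·x + 80·x^2)·Dx + (-1 - 3·x + 8·x^2 + 16·x^3)·Dx^2  (order 2).
h: a_k = 0, 8, -8, 200/3, -280/3, 8744/15, -17336/15, …
ICs: h(0) = 0, h′(0) = 8.

f: a_k = 0, 4, -8, 64/3, -64, 1024/5, -2048/3, …
g: a_k = 2, 2, 10, 18, 58, 130, 362, …
Sym-product of L_f,L_g gives L₀ (≤ ord 2).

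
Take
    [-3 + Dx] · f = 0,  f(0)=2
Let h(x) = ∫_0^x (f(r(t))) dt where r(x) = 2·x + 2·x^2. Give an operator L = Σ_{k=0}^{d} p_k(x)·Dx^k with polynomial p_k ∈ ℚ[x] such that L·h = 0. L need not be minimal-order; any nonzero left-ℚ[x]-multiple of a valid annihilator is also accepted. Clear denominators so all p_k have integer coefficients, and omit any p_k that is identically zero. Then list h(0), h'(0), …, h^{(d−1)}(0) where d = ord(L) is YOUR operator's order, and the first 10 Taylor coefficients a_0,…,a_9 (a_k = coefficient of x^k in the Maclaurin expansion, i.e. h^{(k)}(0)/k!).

f: a_k = 2, 6, 9, 9, 27/4, 81/20, 81/40, 243/280, 729/2240, 243/2240, …
h₀=f(r): pull back L_f along r ⇒ L₀.
Integrate: L := L₀·Dx.
L = (-6 - 12·x)·Dx + Dx^2  (order 2).
h: a_k = 0, 2, 6, 16, 36, 72, 648/5, 7488/35, 11448/35, 16368/35, …
ICs: h(0) = 0, h′(0) = 2.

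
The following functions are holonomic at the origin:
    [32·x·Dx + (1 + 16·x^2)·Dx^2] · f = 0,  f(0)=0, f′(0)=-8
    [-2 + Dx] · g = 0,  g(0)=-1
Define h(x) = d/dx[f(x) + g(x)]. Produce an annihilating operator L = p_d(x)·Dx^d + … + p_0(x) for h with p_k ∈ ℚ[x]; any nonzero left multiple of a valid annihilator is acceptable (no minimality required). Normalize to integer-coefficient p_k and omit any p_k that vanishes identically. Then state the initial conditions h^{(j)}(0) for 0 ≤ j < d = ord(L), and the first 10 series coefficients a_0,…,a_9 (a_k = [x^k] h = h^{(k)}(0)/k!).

f: a_k = 0, -8, 0, 128/3, 0, -2048/5, 0, 32768/7, 0, -524288/9, …
g: a_k = -1, -2, -2, -4/3, -2/3, -4/15, -4/45, -8/315, -2/315, -4/2835, …
Weyl lclm of L_f,L_g ⇒ L₀ (ord ≤ 3).
Differentiate: ansatz ord ≤ ord L₀ ⇒ L.
L = (32 - 64·x - 1536·x^2 - 1024·x^3) + (-18 + 704·x^2 - 512·x^4)·Dx + (1 + 16·x + 32·x^2 + 256·x^3 + 256·x^4)·Dx^2  (order 2).
h: a_k = -10, -4, 124, -8/3, -6148/3, -8/15, 1474552/45, -16/315, -165150724/315, -8/2835, …
ICs: h(0) = -10, h′(0) = -4.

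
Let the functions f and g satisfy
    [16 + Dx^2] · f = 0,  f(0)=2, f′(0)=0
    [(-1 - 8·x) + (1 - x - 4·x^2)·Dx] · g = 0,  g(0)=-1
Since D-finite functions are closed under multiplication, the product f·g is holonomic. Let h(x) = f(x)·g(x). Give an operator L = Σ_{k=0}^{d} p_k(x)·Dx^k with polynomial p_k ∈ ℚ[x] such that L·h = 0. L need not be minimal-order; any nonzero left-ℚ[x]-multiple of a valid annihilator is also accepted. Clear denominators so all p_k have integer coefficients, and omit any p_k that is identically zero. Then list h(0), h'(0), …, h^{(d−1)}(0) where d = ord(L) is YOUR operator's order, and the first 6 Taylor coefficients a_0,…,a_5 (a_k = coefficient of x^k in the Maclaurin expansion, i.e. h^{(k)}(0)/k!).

f: a_k = 2, 0, -16, 0, 64/3, 0, …
g: a_k = -1, -1, -5, -9, -29, -65, …
f·g: L₀ = L_f ⊗_s L_g, ord ≤ 2·1.
L = (-8 + 16·x + 64·x^2) + (2 + 16·x)·Dx + (-1 + x + 4·x^2)·Dx^2  (order 2).
h: a_k = -2, -2, 6, -2, 2/3, -22/3, …
ICs: h(0) = -2, h′(0) = -2.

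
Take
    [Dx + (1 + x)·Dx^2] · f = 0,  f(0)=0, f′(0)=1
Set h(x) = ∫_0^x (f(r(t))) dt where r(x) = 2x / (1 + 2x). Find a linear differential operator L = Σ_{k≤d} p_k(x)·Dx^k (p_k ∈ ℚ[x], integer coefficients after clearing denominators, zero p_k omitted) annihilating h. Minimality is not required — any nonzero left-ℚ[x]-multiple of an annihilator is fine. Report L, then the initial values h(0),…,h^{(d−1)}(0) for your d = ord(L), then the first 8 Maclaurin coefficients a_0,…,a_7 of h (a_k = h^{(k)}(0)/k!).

f: a_k = 0, 1, -1/2, 1/3, -1/4, 1/5, -1/6, 1/7, …
L₀ from L_f via x↦r, Dx↦r'^{-1}Dx.
∫: right-multiply L₀ by Dx.
L = (6 + 16·x)·Dx^2 + (1 + 6·x + 8·x^2)·Dx^3  (order 3).
h: a_k = 0, 0, 1, -2, 14/3, -12, 496/15, -96, …
ICs: h(0) = 0, h′(0) = 0, h′′(0) = 2.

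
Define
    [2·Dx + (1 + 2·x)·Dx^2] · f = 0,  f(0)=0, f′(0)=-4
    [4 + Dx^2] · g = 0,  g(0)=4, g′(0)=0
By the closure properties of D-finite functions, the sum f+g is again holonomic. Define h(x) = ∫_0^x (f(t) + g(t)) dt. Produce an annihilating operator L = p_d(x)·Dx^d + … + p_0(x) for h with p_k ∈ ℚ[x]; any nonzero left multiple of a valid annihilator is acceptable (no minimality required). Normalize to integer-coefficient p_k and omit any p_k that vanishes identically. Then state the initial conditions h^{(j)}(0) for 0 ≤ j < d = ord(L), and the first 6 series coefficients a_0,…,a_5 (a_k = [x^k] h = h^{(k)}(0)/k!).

L = (56 + 32·x + 32·x^2)·Dx^2 + (12 + 40·x + 48·x^2 + 32·x^3)·Dx^3 + (14 + 8·x + 8·x^2)·Dx^4 + (3 + 10·x + 12·x^2 + 8·x^3)·Dx^5  (order 5).
h: a_k = 0, 4, -2, -4/3, -4/3, 32/15, …
ICs: h(0) = 0, h′(0) = 4, h′′(0) = -4, h′′′(0) = -8, h′′′′(0) = -32.

f: a_k = 0, -4, 4, -16/3, 8, -64/5, …
g: a_k = 4, 0, -8, 0, 8/3, 0, …
f+g: L₀ = lclm(L_f,L_g), ord ≤ 2+2.
Integrate: L := L₀·Dx.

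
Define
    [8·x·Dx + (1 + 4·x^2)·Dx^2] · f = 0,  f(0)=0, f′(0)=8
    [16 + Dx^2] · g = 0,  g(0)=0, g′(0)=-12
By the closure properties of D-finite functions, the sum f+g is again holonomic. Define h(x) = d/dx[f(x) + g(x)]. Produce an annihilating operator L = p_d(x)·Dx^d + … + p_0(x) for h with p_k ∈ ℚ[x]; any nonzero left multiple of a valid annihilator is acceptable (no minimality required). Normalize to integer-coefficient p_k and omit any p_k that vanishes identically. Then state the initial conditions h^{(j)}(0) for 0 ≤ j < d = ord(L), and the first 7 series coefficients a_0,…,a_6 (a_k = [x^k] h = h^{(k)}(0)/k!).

L = (-512·x + 5120·x^3 + 4096·x^5) + (16 + 512·x^2 + 2304·x^4 + 2048·x^6)·Dx + (-32·x + 320·x^3 + 256·x^5)·Dx^2 + (1 + 32·x^2 + 144·x^4 + 128·x^6)·Dx^3  (order 3).
h: a_k = -4, 0, 64, 0, 0, 0, -6656/15, …
ICs: h(0) = -4, h′(0) = 0, h′′(0) = 128.

f: a_k = 0, 8, 0, -32/3, 0, 128/5, 0, …
g: a_k = 0, -12, 0, 32, 0, -128/5, 0, …
h₀=f+g: left-lcm gives L₀, ord ≤ 4.
h₀' ⇒ L via d/dx closure of L₀.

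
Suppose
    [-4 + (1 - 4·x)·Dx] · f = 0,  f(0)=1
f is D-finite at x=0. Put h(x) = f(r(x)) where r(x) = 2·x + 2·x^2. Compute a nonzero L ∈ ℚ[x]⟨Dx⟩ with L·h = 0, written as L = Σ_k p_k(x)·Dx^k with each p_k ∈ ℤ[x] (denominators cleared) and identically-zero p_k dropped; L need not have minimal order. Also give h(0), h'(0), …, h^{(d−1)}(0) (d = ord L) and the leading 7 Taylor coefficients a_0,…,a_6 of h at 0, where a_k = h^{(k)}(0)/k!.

f: a_k = 1, 4, 16, 64, 256, 1024, 4096, …
f∘r: x↦r, Dx↦Dx/r' in L_f ⇒ L₀.
L = (8 + 16·x) + (-1 + 8·x + 8·x^2)·Dx  (order 1).
h: a_k = 1, 8, 72, 640, 5696, 50688, 451072, …
ICs: h(0) = 1.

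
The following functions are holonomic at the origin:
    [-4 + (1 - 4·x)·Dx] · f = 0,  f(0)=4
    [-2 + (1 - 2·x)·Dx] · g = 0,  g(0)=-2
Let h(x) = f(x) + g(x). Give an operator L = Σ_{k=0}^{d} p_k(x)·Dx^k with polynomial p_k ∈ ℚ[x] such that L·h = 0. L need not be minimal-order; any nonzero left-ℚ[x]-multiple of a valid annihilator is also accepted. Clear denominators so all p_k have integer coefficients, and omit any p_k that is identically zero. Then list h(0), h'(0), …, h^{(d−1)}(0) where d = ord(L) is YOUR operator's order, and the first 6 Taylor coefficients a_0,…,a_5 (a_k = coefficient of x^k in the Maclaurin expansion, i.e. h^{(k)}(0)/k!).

L = -16 + (12 - 32·x)·Dx + (-1 + 6·x - 8·x^2)·Dx^2  (order 2).
h: a_k = 2, 12, 56, 240, 992, 4032, …
ICs: h(0) = 2, h′(0) = 12.

f: a_k = 4, 16, 64, 256, 1024, 4096, …
g: a_k = -2, -4, -8, -16, -32, -64, …
Sum ⇒ L₀ = lclm(L_f,L_g) in ℚ(x)⟨Dx⟩.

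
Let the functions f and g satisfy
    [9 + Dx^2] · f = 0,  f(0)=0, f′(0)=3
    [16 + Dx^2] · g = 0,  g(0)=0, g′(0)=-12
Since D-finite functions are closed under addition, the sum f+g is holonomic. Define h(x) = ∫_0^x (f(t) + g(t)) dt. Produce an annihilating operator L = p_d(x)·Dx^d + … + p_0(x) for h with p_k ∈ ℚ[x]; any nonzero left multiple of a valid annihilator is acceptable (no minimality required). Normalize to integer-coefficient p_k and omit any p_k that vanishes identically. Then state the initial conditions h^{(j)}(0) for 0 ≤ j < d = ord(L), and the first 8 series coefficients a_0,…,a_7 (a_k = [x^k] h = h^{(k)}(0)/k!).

L = 144·Dx + 25·Dx^3 + Dx^5  (order 5).
h: a_k = 0, 0, -9/2, 0, 55/8, 0, -943/240, 0, …
ICs: h(0) = 0, h′(0) = 0, h′′(0) = -9, h′′′(0) = 0, h′′′′(0) = 165.

f: a_k = 0, 3, 0, -9/2, 0, 81/40, 0, -243/560, …
g: a_k = 0, -12, 0, 32, 0, -128/5, 0, 1024/105, …
h₀=f+g: left-lcm gives L₀, ord ≤ 4.
h=∫h₀ ⇒ L = L₀·Dx.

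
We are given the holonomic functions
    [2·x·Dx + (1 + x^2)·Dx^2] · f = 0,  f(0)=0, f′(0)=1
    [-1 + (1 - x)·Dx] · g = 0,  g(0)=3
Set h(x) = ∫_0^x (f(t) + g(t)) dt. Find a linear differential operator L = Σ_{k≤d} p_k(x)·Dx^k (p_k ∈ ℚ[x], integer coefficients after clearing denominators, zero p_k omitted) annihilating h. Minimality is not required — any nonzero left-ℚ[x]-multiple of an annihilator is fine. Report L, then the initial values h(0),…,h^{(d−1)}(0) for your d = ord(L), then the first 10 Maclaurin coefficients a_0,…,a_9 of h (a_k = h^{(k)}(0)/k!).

f: a_k = 0, 1, 0, -1/3, 0, 1/5, 0, -1/7, 0, 1/9, …
g: a_k = 3, 3, 3, 3, 3, 3, 3, 3, 3, 3, …
h₀=f+g: left-lcm gives L₀, ord ≤ 3.
Integrate: L := L₀·Dx.
L = (2 - 8·x - 6·x^2)·Dx^2 + (-4 + 2·x - 4·x^2 - 6·x^3)·Dx^3 + (1 - x^4)·Dx^4  (order 4).
h: a_k = 0, 3, 2, 1, 2/3, 3/5, 8/15, 3/7, 5/14, 1/3, …
ICs: h(0) = 0, h′(0) = 3, h′′(0) = 4, h′′′(0) = 6.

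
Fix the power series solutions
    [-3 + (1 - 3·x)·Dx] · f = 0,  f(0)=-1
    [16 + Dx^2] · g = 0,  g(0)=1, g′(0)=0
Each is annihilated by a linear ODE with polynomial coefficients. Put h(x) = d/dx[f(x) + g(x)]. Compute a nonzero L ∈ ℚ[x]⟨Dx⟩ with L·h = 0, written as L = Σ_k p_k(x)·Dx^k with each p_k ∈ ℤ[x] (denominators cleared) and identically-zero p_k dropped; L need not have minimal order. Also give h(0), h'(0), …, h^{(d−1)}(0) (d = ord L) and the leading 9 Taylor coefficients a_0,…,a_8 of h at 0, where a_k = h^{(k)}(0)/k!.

f: a_k = -1, -3, -9, -27, -81, -243, -729, -2187, -6561, …
g: a_k = 1, 0, -8, 0, 32/3, 0, -256/45, 0, 512/315, …
Weyl lclm of L_f,L_g ⇒ L₀ (ord ≤ 3).
h₀' ⇒ L via d/dx closure of L₀.
L = (5952 - 4608·x + 6912·x^2) + (-560 + 2448·x - 3456·x^2 + 3456·x^3)·Dx + (372 - 288·x + 432·x^2)·Dx^2 + (-35 + 153·x - 216·x^2 + 216·x^3)·Dx^3  (order 3).
h: a_k = -3, -34, -81, -844/3, -1215, -66122/15, -15309, -16529624/315, -177147, …
ICs: h(0) = -3, h′(0) = -34, h′′(0) = -162.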